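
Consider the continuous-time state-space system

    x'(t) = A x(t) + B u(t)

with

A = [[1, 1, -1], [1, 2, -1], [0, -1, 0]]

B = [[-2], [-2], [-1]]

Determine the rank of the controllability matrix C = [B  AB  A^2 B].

3

AB = [[-3], [-5], [2]]
A^2B = [[-10], [-15], [5]]
Controllability matrix C = [B  AB  A^2B] = [[-2, -3, -10], [-2, -5, -15], [-1, 2, 5]]
det(C) = (-2)·((-5)·5 - (-15)·2) - (-3)·((-2)·5 - (-15)·(-1)) + (-10)·((-2)·2 - (-5)·(-1)) = (-2)·5 - (-3)·(-25) + (-10)·(-9) = 5 ≠ 0, so rank(C) = 3.
rank(C) = 3 = n, so the pair (A, B) is completely controllable.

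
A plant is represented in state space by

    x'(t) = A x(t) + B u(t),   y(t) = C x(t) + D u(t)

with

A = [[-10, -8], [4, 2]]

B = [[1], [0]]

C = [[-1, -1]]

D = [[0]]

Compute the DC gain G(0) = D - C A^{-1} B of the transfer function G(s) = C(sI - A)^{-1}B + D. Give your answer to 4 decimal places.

G(0) = C(-A)^{-1}B + D = -C A^{-1} B + D.
det A = 12, so A^{-1} = (1/12)·adj(A) = [[1/6, 2/3], [-1/3, -5/6]]
A^{-1} B = [1/6, -1/3]^T
C A^{-1} B = 1/6
G(0) = D - C A^{-1} B = 0 - (1/6) = -1/6 ≈ -0.1667

-0.1667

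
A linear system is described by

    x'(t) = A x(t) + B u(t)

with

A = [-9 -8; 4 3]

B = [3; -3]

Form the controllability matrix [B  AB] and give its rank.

1

AB = [[-3], [3]]
Controllability matrix C = [B  AB] = [[3, -3], [-3, 3]]
Every column of C is a scalar multiple of column 1 = [3, -3] (multipliers 1, -1), so the columns span a one-dimensional space.
C ≠ 0, hence rank(C) = 1.
rank(C) = 1 < n = 2, so the pair (A, B) is not completely controllable.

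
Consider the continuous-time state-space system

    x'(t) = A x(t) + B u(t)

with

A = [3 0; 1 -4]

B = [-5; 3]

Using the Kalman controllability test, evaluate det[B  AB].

AB = [[-15], [-17]]
Controllability matrix C = [B  AB] = [[-5, -15], [3, -17]]
det(C) = (-5)·(-17) - (-15)·3 = 85 - (-45) = 130
Since det(C) ≠ 0, rank(C) = 2 and the system is completely controllable.

130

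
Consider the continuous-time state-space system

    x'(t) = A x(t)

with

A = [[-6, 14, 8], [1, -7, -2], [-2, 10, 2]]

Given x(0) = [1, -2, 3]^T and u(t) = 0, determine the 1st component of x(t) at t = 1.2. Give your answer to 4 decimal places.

det(sI - A) = s^3 - (tr A)s^2 + (M11 + M22 + M33)s - det A, where Mii is the 2×2 principal minor of A obtained by deleting row i and column i.
tr A = (-6) + (-7) + 2 = -11; M11 = (-7)·2 - (-2)·10 = -14 - (-20) = 6; M22 = (-6)·2 - 8·(-2) = -12 - (-16) = 4; M33 = (-6)·(-7) - 14·1 = 42 - 14 = 28; sum of minors = 38.
det A = (-6)·((-7)·2 - (-2)·10) - 14·(1·2 - (-2)·(-2)) + 8·(1·10 - (-7)·(-2)) = (-6)·6 - 14·(-2) + 8·(-4) = -40.
So p(s) = det(sI - A) = s^3 + 11s^2 + 38s + 40.
Rational-root test: any integer root divides 40. Testing small divisors, s = -2 works: p(-2) = -8 + 44 + (-76) + 40 = 0, so (s + 2) is a factor.
Dividing, p(s) = (s + 2)(s^2 + 9s + 20).
Factor s^2 + 9s + 20: two numbers with sum -9 and product 20 are -4 and -5, so s^2 + 9s + 20 = (s + 4)(s + 5).
Hence p(s) = (s + 2) (s + 4) (s + 5), with roots -5, -4, -2.
The eigenvalues -5, -4, -2 are distinct and real, so A is diagonalisable and x(t) = e^{At} x(0) = V diag(e^{λ_i t}) V^{-1} x(0), where the columns of V are the eigenvectors.
λ = -5: A - (-5)I = [[-1, 14, 8], [1, -2, -2], [-2, 10, 7]]. v must be orthogonal to every row; (row 1) × (row 2) = [-12, 6, -12], so take v_1 = [2, -1, 2]^T.
λ = -4: A - (-4)I = [[-2, 14, 8], [1, -3, -2], [-2, 10, 6]]. v must be orthogonal to every row; (row 1) × (row 2) = [-4, 4, -8], so take v_2 = [-1, 1, -2]^T.
λ = -2: A - (-2)I = [[-4, 14, 8], [1, -5, -2], [-2, 10, 4]]. v must be orthogonal to every row; (row 1) × (row 2) = [12, 0, 6], so take v_3 = [2, 0, 1]^T.
V = [v_1 v_2 v_3] = [[2, -1, 2], [-1, 1, 0], [2, -2, 1]] has det V = 1, so V^{-1} = adj(V)/det V = [[1, -3, -2], [1, -2, -2], [0, 2, 1]].
Modal coordinates z(0) = V^{-1} x(0): 1·1 + (-3)·(-2) + (-2)·3 = 1; 1·1 + (-2)·(-2) + (-2)·3 = -1; 0·1 + 2·(-2) + 1·3 = -1; so z(0) = [1, -1, -1]^T.
x_1(t) = Σ_i (v_i)_1 · z_i(0) · e^{λ_i t} (row 1 of V times the modal terms).
x_1(1.2) = 2·1·e^{-5·1.2} + (-1)·(-1)·e^{-4·1.2} + 2·(-1)·e^{-2·1.2} = 2·0.002479 + 1·0.008230 + (-2)·0.090718 = -0.1682.

-0.1682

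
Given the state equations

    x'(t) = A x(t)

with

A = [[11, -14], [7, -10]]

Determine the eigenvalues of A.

-3, 4

det(sI - A) = s^2 - (tr A)s + det A, with tr A = 11 + (-10) = 1 and det A = 11·(-10) - (-14)·7 = -110 - (-98) = -12.
So p(s) = det(sI - A) = s^2 - s - 12.
Factor s^2 - s - 12: two numbers with sum 1 and product -12 are 4 and -3, so s^2 - s - 12 = (s - 4)(s + 3).
Hence p(s) = (s - 4) (s + 3), with roots -3, 4.
At least one eigenvalue has non-negative real part, so the system is not asymptotically stable.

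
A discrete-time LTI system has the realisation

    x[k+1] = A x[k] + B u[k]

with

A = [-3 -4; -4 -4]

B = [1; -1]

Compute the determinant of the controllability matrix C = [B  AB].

AB = [[1], [0]]
Controllability matrix C = [B  AB] = [[1, 1], [-1, 0]]
det(C) = 1·0 - 1·(-1) = 0 - (-1) = 1
Since det(C) ≠ 0, rank(C) = 2 and the system is completely controllable.

1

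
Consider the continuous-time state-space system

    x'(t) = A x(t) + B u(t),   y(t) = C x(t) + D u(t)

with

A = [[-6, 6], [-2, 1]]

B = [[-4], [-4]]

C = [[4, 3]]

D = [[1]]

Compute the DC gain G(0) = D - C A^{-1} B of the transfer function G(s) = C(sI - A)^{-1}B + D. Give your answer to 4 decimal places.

G(0) = C(-A)^{-1}B + D = -C A^{-1} B + D.
det A = 6, so A^{-1} = (1/6)·adj(A) = [[1/6, -1], [1/3, -1]]
A^{-1} B = [10/3, 8/3]^T
C A^{-1} B = 64/3
G(0) = D - C A^{-1} B = 1 - (64/3) = -61/3 ≈ -20.3333

-20.3333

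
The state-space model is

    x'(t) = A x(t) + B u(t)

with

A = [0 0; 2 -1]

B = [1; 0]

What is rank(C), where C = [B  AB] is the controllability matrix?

2

AB = [[0], [2]]
Controllability matrix C = [B  AB] = [[1, 0], [0, 2]]
det(C) = 1·2 - 0·0 = 2 - 0 = 2 ≠ 0, so rank(C) = 2.
rank(C) = 2 = n, so the pair (A, B) is completely controllable.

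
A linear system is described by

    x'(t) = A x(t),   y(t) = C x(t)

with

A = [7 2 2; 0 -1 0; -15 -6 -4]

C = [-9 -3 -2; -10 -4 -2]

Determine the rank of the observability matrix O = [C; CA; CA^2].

CA = [[-33, -3, -10], [-40, -4, -12]]
CA^2 = [[-81, -3, -26], [-100, -4, -32]]
Observability matrix O = [C; CA; CA^2] = [[-9, -3, -2], [-10, -4, -2], [-33, -3, -10], [-40, -4, -12], [-81, -3, -26], [-100, -4, -32]]
The columns c1, c2, c3 of O are linearly dependent: -c1 + c2 + 3·c3 = 0 (check each entry), so rank(O) ≤ 2.
The 2×2 minor from rows 1, 2, columns 1, 2 is (-9)·(-4) - (-3)·(-10) = 36 - 30 = 6 ≠ 0, so rank(O) = 2.
rank(O) = 2 < n = 3, so the pair (A, C) is not completely observable.

2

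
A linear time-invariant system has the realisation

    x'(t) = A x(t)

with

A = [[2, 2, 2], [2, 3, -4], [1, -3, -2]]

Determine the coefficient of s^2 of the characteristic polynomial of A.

Expand det(sI - A) for the 3×3 matrix.
p(s) = s^3 - 3s^2 - 22s + 54.
(Check: constant term = det(-A) = (-1)^3 det A = 54; coefficient of s^2 = -tr A = -3.)
The coefficient of s^2 is -3.

-3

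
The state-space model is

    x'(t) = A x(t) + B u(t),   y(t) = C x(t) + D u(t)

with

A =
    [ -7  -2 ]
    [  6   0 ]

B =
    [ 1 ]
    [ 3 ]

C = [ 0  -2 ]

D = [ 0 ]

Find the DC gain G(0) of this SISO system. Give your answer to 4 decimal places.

G(0) = C(-A)^{-1}B + D = -C A^{-1} B + D.
det A = 12, so A^{-1} = (1/12)·adj(A) = [[0, 1/6], [-1/2, -7/12]]
A^{-1} B = [1/2, -9/4]^T
C A^{-1} B = 9/2
G(0) = D - C A^{-1} B = 0 - (9/2) = -9/2 ≈ -4.5000

-4.5000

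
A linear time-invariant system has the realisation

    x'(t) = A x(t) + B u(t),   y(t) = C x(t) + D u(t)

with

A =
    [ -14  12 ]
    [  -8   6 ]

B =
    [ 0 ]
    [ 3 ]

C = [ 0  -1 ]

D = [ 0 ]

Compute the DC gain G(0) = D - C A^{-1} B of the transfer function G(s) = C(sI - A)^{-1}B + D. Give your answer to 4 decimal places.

-3.5000

G(0) = C(-A)^{-1}B + D = -C A^{-1} B + D.
det A = 12, so A^{-1} = (1/12)·adj(A) = [[1/2, -1], [2/3, -7/6]]
A^{-1} B = [-3, -7/2]^T
C A^{-1} B = 7/2
G(0) = D - C A^{-1} B = 0 - (7/2) = -7/2 ≈ -3.5000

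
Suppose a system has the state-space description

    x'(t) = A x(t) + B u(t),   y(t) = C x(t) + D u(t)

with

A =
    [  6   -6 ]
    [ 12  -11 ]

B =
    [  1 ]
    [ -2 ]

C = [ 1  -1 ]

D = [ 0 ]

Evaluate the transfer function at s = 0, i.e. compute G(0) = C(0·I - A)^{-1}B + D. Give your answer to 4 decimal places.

G(0) = C(-A)^{-1}B + D = -C A^{-1} B + D.
det A = 6, so A^{-1} = (1/6)·adj(A) = [[-11/6, 1], [-2, 1]]
A^{-1} B = [-23/6, -4]^T
C A^{-1} B = 1/6
G(0) = D - C A^{-1} B = 0 - (1/6) = -1/6 ≈ -0.1667

-0.1667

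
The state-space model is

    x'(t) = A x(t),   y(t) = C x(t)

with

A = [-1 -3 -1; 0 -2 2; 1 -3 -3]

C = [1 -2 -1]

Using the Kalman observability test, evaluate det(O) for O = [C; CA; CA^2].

CA = [[-2, 4, -2]]
CA^2 = [[0, 4, 16]]
Observability matrix O = [C; CA; CA^2] = [[1, -2, -1], [-2, 4, -2], [0, 4, 16]]
Expanding along the first row, det(O) = 1·(4·16 - (-2)·4) - (-2)·((-2)·16 - (-2)·0) + (-1)·((-2)·4 - 4·0) = 1·72 - (-2)·(-32) + (-1)·(-8) = 16
Since det(O) ≠ 0, rank(O) = 3 and the system is completely observable.

16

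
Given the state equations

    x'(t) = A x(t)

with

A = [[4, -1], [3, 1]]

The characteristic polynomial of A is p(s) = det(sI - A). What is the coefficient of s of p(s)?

For a 2×2 matrix, det(sI - A) = s^2 - (tr A)s + det A.
tr A = 5, det A = 7.
So p(s) = s^2 - 5s + 7.
The coefficient of s is -5.

-5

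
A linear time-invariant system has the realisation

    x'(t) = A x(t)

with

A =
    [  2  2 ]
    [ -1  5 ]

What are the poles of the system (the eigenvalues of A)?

det(sI - A) = s^2 - (tr A)s + det A, with tr A = 2 + 5 = 7 and det A = 2·5 - 2·(-1) = 10 - (-2) = 12.
So p(s) = det(sI - A) = s^2 - 7s + 12.
Factor s^2 - 7s + 12: two numbers with sum 7 and product 12 are 4 and 3, so s^2 - 7s + 12 = (s - 4)(s - 3).
Hence p(s) = (s - 4) (s - 3), with roots 3, 4.
At least one eigenvalue has non-negative real part, so the system is not asymptotically stable.

3, 4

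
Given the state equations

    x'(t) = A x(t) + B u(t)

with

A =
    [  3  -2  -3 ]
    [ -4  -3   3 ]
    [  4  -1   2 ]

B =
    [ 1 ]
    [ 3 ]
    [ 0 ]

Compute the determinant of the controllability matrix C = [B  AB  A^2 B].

AB = [[-3], [-13], [1]]
A^2B = [[14], [54], [3]]
Controllability matrix C = [B  AB  A^2B] = [[1, -3, 14], [3, -13, 54], [0, 1, 3]]
Expanding along the first row, det(C) = 1·((-13)·3 - 54·1) - (-3)·(3·3 - 54·0) + 14·(3·1 - (-13)·0) = 1·(-93) - (-3)·9 + 14·3 = -24
Since det(C) ≠ 0, rank(C) = 3 and the system is completely controllable.

-24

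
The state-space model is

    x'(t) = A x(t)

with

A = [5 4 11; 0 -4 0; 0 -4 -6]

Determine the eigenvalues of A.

det(sI - A) = s^3 - (tr A)s^2 + (M11 + M22 + M33)s - det A, where Mii is the 2×2 principal minor of A obtained by deleting row i and column i.
tr A = 5 + (-4) + (-6) = -5; M11 = (-4)·(-6) - 0·(-4) = 24 - 0 = 24; M22 = 5·(-6) - 11·0 = -30 - 0 = -30; M33 = 5·(-4) - 4·0 = -20 - 0 = -20; sum of minors = -26.
det A = 5·((-4)·(-6) - 0·(-4)) - 4·(0·(-6) - 0·0) + 11·(0·(-4) - (-4)·0) = 5·24 - 4·0 + 11·0 = 120.
So p(s) = det(sI - A) = s^3 + 5s^2 - 26s - 120.
Rational-root test: any integer root divides -120. Testing small divisors, s = -4 works: p(-4) = -64 + 80 + 104 + (-120) = 0, so (s + 4) is a factor.
Dividing, p(s) = (s + 4)(s^2 + s - 30).
Factor s^2 + s - 30: two numbers with sum -1 and product -30 are 5 and -6, so s^2 + s - 30 = (s - 5)(s + 6).
Hence p(s) = (s - 5) (s + 4) (s + 6), with roots -6, -4, 5.
At least one eigenvalue has non-negative real part, so the system is not asymptotically stable.

-6, -4, 5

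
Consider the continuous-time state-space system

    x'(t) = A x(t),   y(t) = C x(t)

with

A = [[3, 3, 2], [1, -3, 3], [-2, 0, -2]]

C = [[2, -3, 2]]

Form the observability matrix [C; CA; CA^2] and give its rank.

3

CA = [[-1, 15, -9]]
CA^2 = [[30, -48, 61]]
Observability matrix O = [C; CA; CA^2] = [[2, -3, 2], [-1, 15, -9], [30, -48, 61]]
det(O) = 2·(15·61 - (-9)·(-48)) - (-3)·((-1)·61 - (-9)·30) + 2·((-1)·(-48) - 15·30) = 2·483 - (-3)·209 + 2·(-402) = 789 ≠ 0, so rank(O) = 3.
rank(O) = 3 = n, so the pair (A, C) is completely observable.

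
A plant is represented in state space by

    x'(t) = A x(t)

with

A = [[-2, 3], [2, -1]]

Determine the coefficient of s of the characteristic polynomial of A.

3

For a 2×2 matrix, det(sI - A) = s^2 - (tr A)s + det A.
tr A = -3, det A = -4.
So p(s) = s^2 + 3s - 4.
The coefficient of s is 3.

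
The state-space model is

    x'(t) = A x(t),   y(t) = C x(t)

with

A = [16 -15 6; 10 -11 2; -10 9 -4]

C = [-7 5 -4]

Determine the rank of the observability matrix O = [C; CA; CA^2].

CA = [[-22, 14, -16]]
CA^2 = [[-52, 32, -40]]
Observability matrix O = [C; CA; CA^2] = [[-7, 5, -4], [-22, 14, -16], [-52, 32, -40]]
The columns c1, c2, c3 of O are linearly dependent: -2·c1 - 2·c2 + c3 = 0 (check each entry), so rank(O) ≤ 2.
The 2×2 minor from rows 1, 2, columns 1, 2 is (-7)·14 - 5·(-22) = -98 - (-110) = 12 ≠ 0, so rank(O) = 2.
rank(O) = 2 < n = 3, so the pair (A, C) is not completely observable.

2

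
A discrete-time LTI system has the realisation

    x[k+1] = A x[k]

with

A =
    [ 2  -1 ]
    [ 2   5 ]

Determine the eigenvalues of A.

3, 4

det(zI - A) = z^2 - (tr A)z + det A, with tr A = 2 + 5 = 7 and det A = 2·5 - (-1)·2 = 10 - (-2) = 12.
So p(z) = det(zI - A) = z^2 - 7z + 12.
Factor z^2 - 7z + 12: two numbers with sum 7 and product 12 are 4 and 3, so z^2 - 7z + 12 = (z - 4)(z - 3).
Hence p(z) = (z - 4) (z - 3), with roots 3, 4.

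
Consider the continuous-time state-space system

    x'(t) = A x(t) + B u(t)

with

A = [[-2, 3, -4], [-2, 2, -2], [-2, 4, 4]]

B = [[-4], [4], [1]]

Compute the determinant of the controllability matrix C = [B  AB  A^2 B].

AB = [[16], [14], [28]]
A^2B = [[-102], [-60], [136]]
Controllability matrix C = [B  AB  A^2B] = [[-4, 16, -102], [4, 14, -60], [1, 28, 136]]
Expanding along the first row, det(C) = (-4)·(14·136 - (-60)·28) - 16·(4·136 - (-60)·1) + (-102)·(4·28 - 14·1) = (-4)·3584 - 16·604 + (-102)·98 = -33996
Since det(C) ≠ 0, rank(C) = 3 and the system is completely controllable.

-33996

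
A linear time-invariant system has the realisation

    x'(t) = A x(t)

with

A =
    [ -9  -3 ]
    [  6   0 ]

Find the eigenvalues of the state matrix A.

-6, -3

det(sI - A) = s^2 - (tr A)s + det A, with tr A = (-9) + 0 = -9 and det A = (-9)·0 - (-3)·6 = 0 - (-18) = 18.
So p(s) = det(sI - A) = s^2 + 9s + 18.
Factor s^2 + 9s + 18: two numbers with sum -9 and product 18 are -3 and -6, so s^2 + 9s + 18 = (s + 3)(s + 6).
Hence p(s) = (s + 3) (s + 6), with roots -6, -3.
All eigenvalues have negative real part, so the system is asymptotically stable.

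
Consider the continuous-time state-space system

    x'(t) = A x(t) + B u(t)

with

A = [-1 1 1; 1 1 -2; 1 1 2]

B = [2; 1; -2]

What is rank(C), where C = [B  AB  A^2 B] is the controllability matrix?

3

AB = [[-3], [7], [-1]]
A^2B = [[9], [6], [2]]
Controllability matrix C = [B  AB  A^2B] = [[2, -3, 9], [1, 7, 6], [-2, -1, 2]]
det(C) = 2·(7·2 - 6·(-1)) - (-3)·(1·2 - 6·(-2)) + 9·(1·(-1) - 7·(-2)) = 2·20 - (-3)·14 + 9·13 = 199 ≠ 0, so rank(C) = 3.
rank(C) = 3 = n, so the pair (A, B) is completely controllable.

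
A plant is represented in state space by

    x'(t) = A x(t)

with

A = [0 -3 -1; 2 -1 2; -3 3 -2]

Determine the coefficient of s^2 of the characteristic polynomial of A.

3

Expand det(sI - A) for the 3×3 matrix.
p(s) = s^3 + 3s^2 - s - 3.
(Check: constant term = det(-A) = (-1)^3 det A = -3; coefficient of s^2 = -tr A = 3.)
The coefficient of s^2 is 3.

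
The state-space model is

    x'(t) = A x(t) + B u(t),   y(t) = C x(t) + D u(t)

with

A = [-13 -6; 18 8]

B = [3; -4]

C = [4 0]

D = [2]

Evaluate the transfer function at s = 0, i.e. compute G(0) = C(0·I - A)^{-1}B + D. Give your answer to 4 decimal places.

G(0) = C(-A)^{-1}B + D = -C A^{-1} B + D.
det A = 4, so A^{-1} = (1/4)·adj(A) = [[2, 3/2], [-9/2, -13/4]]
A^{-1} B = [0, -1/2]^T
C A^{-1} B = 0
G(0) = D - C A^{-1} B = 2 - (0) = 2

2.0000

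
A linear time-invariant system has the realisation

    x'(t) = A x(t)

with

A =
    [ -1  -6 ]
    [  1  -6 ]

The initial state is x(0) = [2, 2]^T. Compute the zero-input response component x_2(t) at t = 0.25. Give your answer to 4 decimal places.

det(sI - A) = s^2 - (tr A)s + det A, with tr A = (-1) + (-6) = -7 and det A = (-1)·(-6) - (-6)·1 = 6 - (-6) = 12.
So p(s) = det(sI - A) = s^2 + 7s + 12.
Factor s^2 + 7s + 12: two numbers with sum -7 and product 12 are -3 and -4, so s^2 + 7s + 12 = (s + 3)(s + 4).
Hence p(s) = (s + 3) (s + 4), with roots -4, -3.
The eigenvalues -4, -3 are distinct and real, so A is diagonalisable and x(t) = e^{At} x(0) = V diag(e^{λ_i t}) V^{-1} x(0), where the columns of V are the eigenvectors.
λ = -4: A - (-4)I = [[3, -6], [1, -2]]. Row 1 gives 3·v1 + (-6)·v2 = 0, so take v_1 = [-2, -1]^T.
λ = -3: A - (-3)I = [[2, -6], [1, -3]]. Row 1 gives 2·v1 + (-6)·v2 = 0, so take v_2 = [-3, -1]^T.
V = [v_1 v_2] = [[-2, -3], [-1, -1]] has det V = -1, so V^{-1} = adj(V)/det V = [[1, -3], [-1, 2]].
Modal coordinates z(0) = V^{-1} x(0): 1·2 + (-3)·2 = -4; (-1)·2 + 2·2 = 2; so z(0) = [-4, 2]^T.
x_2(t) = Σ_i (v_i)_2 · z_i(0) · e^{λ_i t} (row 2 of V times the modal terms).
x_2(0.25) = (-1)·(-4)·e^{-4·0.25} + (-1)·2·e^{-3·0.25} = 4·0.367879 + (-2)·0.472367 = 0.5268.

0.5268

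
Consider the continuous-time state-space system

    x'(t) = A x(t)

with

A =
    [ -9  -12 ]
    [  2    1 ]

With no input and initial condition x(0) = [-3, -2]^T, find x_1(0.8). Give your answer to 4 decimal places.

1.2483

det(sI - A) = s^2 - (tr A)s + det A, with tr A = (-9) + 1 = -8 and det A = (-9)·1 - (-12)·2 = -9 - (-24) = 15.
So p(s) = det(sI - A) = s^2 + 8s + 15.
Factor s^2 + 8s + 15: two numbers with sum -8 and product 15 are -3 and -5, so s^2 + 8s + 15 = (s + 3)(s + 5).
Hence p(s) = (s + 3) (s + 5), with roots -5, -3.
The eigenvalues -5, -3 are distinct and real, so A is diagonalisable and x(t) = e^{At} x(0) = V diag(e^{λ_i t}) V^{-1} x(0), where the columns of V are the eigenvectors.
λ = -5: A - (-5)I = [[-4, -12], [2, 6]]. Row 1 gives (-4)·v1 + (-12)·v2 = 0, so take v_1 = [3, -1]^T.
λ = -3: A - (-3)I = [[-6, -12], [2, 4]]. Row 1 gives (-6)·v1 + (-12)·v2 = 0, so take v_2 = [-2, 1]^T.
V = [v_1 v_2] = [[3, -2], [-1, 1]] has det V = 1, so V^{-1} = adj(V)/det V = [[1, 2], [1, 3]].
Modal coordinates z(0) = V^{-1} x(0): 1·(-3) + 2·(-2) = -7; 1·(-3) + 3·(-2) = -9; so z(0) = [-7, -9]^T.
x_1(t) = Σ_i (v_i)_1 · z_i(0) · e^{λ_i t} (row 1 of V times the modal terms).
x_1(0.8) = 3·(-7)·e^{-5·0.8} + (-2)·(-9)·e^{-3·0.8} = (-21)·0.018316 + 18·0.090718 = 1.2483.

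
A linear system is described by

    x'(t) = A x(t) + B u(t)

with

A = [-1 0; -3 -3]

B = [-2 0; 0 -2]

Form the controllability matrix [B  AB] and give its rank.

AB = [[2, 0], [6, 6]]
Controllability matrix C = [B  AB] = [[-2, 0, 2, 0], [0, -2, 6, 6]]
Take the 2×2 submatrix of C formed by columns 1, 2: [[-2, 0], [0, -2]]. Its determinant is (-2)·(-2) - 0·0 = 4 - 0 = 4 ≠ 0.
So rank(C) ≥ 2; since C has 2 rows, rank(C) = 2.
rank(C) = 2 = n, so the pair (A, B) is completely controllable.

2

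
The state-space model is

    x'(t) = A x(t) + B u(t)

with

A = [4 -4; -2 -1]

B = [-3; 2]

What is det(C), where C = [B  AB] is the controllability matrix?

AB = [[-20], [4]]
Controllability matrix C = [B  AB] = [[-3, -20], [2, 4]]
det(C) = (-3)·4 - (-20)·2 = -12 - (-40) = 28
Since det(C) ≠ 0, rank(C) = 2 and the system is completely controllable.

28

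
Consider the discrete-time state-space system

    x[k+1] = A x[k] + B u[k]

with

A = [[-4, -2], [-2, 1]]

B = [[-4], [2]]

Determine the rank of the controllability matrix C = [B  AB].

2

AB = [[12], [10]]
Controllability matrix C = [B  AB] = [[-4, 12], [2, 10]]
det(C) = (-4)·10 - 12·2 = -40 - 24 = -64 ≠ 0, so rank(C) = 2.
rank(C) = 2 = n, so the pair (A, B) is completely controllable.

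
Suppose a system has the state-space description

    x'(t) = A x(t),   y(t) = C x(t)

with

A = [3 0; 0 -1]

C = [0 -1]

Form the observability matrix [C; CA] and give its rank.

1

CA = [[0, 1]]
Observability matrix O = [C; CA] = [[0, -1], [0, 1]]
Every row of O is a scalar multiple of row 1 = [0, -1] (multipliers 1, -1), so the rows span a one-dimensional space.
O ≠ 0, hence rank(O) = 1.
rank(O) = 1 < n = 2, so the pair (A, C) is not completely observable.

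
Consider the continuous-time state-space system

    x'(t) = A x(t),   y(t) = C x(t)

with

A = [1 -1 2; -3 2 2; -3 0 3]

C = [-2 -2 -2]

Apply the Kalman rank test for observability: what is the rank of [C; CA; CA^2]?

CA = [[10, -2, -14]]
CA^2 = [[58, -14, -26]]
Observability matrix O = [C; CA; CA^2] = [[-2, -2, -2], [10, -2, -14], [58, -14, -26]]
det(O) = (-2)·((-2)·(-26) - (-14)·(-14)) - (-2)·(10·(-26) - (-14)·58) + (-2)·(10·(-14) - (-2)·58) = (-2)·(-144) - (-2)·552 + (-2)·(-24) = 1440 ≠ 0, so rank(O) = 3.
rank(O) = 3 = n, so the pair (A, C) is completely observable.

3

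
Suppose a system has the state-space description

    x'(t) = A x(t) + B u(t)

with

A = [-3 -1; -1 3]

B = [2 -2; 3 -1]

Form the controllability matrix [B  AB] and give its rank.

2

AB = [[-9, 7], [7, -1]]
Controllability matrix C = [B  AB] = [[2, -2, -9, 7], [3, -1, 7, -1]]
Take the 2×2 submatrix of C formed by columns 1, 2: [[2, -2], [3, -1]]. Its determinant is 2·(-1) - (-2)·3 = -2 - (-6) = 4 ≠ 0.
So rank(C) ≥ 2; since C has 2 rows, rank(C) = 2.
rank(C) = 2 = n, so the pair (A, B) is completely controllable.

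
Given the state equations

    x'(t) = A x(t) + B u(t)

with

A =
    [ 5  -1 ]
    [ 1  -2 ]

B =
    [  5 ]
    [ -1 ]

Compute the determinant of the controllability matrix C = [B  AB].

61

AB = [[26], [7]]
Controllability matrix C = [B  AB] = [[5, 26], [-1, 7]]
det(C) = 5·7 - 26·(-1) = 35 - (-26) = 61
Since det(C) ≠ 0, rank(C) = 2 and the system is completely controllable.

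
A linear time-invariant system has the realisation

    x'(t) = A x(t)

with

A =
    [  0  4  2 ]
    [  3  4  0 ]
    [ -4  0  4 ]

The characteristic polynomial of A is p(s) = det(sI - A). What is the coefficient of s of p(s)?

Expand det(sI - A) for the 3×3 matrix.
p(s) = s^3 - 8s^2 + 12s + 16.
(Check: constant term = det(-A) = (-1)^3 det A = 16; coefficient of s^2 = -tr A = -8.)
The coefficient of s is 12.

12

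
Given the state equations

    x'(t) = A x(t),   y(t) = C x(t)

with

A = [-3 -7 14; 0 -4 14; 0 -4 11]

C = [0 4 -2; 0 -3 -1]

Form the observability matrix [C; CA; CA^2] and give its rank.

CA = [[0, -8, 34], [0, 16, -53]]
CA^2 = [[0, -104, 262], [0, 148, -359]]
Observability matrix O = [C; CA; CA^2] = [[0, 4, -2], [0, -3, -1], [0, -8, 34], [0, 16, -53], [0, -104, 262], [0, 148, -359]]
Column 1 of O is identically zero, so rank(O) ≤ 2.
The 2×2 minor from rows 1, 2, columns 2, 3 is 4·(-1) - (-2)·(-3) = -4 - 6 = -10 ≠ 0, so rank(O) = 2.
rank(O) = 2 < n = 3, so the pair (A, C) is not completely observable.

2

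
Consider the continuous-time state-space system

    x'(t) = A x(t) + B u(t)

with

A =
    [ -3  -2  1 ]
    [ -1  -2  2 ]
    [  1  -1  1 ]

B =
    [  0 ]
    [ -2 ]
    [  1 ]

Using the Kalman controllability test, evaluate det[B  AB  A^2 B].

253

AB = [[5], [6], [3]]
A^2B = [[-24], [-11], [2]]
Controllability matrix C = [B  AB  A^2B] = [[0, 5, -24], [-2, 6, -11], [1, 3, 2]]
Expanding along the first row, det(C) = 0·(6·2 - (-11)·3) - 5·((-2)·2 - (-11)·1) + (-24)·((-2)·3 - 6·1) = 0·45 - 5·7 + (-24)·(-12) = 253
Since det(C) ≠ 0, rank(C) = 3 and the system is completely controllable.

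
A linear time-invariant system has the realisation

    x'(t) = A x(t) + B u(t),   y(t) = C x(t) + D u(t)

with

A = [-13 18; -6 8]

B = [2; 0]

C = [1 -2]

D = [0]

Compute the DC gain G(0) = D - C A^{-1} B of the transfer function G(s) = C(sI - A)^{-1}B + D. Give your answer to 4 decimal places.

G(0) = C(-A)^{-1}B + D = -C A^{-1} B + D.
det A = 4, so A^{-1} = (1/4)·adj(A) = [[2, -9/2], [3/2, -13/4]]
A^{-1} B = [4, 3]^T
C A^{-1} B = -2
G(0) = D - C A^{-1} B = 0 - (-2) = 2

2.0000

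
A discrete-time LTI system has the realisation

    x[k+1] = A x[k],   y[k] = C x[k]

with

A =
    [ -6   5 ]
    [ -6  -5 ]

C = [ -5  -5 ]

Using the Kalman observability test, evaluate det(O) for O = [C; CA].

CA = [[60, 0]]
Observability matrix O = [C; CA] = [[-5, -5], [60, 0]]
det(O) = (-5)·0 - (-5)·60 = 0 - (-300) = 300
Since det(O) ≠ 0, rank(O) = 2 and the system is completely observable.

300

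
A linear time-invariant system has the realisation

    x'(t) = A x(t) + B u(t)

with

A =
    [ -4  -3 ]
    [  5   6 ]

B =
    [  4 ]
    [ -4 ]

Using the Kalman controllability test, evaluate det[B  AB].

AB = [[-4], [-4]]
Controllability matrix C = [B  AB] = [[4, -4], [-4, -4]]
det(C) = 4·(-4) - (-4)·(-4) = -16 - 16 = -32
Since det(C) ≠ 0, rank(C) = 2 and the system is completely controllable.

-32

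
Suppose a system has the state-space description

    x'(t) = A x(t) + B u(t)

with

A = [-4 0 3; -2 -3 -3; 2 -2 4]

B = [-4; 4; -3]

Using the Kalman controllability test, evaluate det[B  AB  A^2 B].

8733

AB = [[7], [5], [-28]]
A^2B = [[-112], [55], [-108]]
Controllability matrix C = [B  AB  A^2B] = [[-4, 7, -112], [4, 5, 55], [-3, -28, -108]]
Expanding along the first row, det(C) = (-4)·(5·(-108) - 55·(-28)) - 7·(4·(-108) - 55·(-3)) + (-112)·(4·(-28) - 5·(-3)) = (-4)·1000 - 7·(-267) + (-112)·(-97) = 8733
Since det(C) ≠ 0, rank(C) = 3 and the system is completely controllable.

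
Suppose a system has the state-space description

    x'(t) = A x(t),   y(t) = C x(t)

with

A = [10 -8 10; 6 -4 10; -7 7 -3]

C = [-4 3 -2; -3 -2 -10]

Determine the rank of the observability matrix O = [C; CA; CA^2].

2

CA = [[-8, 6, -4], [28, -38, -20]]
CA^2 = [[-16, 12, -8], [192, -212, -40]]
Observability matrix O = [C; CA; CA^2] = [[-4, 3, -2], [-3, -2, -10], [-8, 6, -4], [28, -38, -20], [-16, 12, -8], [192, -212, -40]]
The columns c1, c2, c3 of O are linearly dependent: -2·c1 - 2·c2 + c3 = 0 (check each entry), so rank(O) ≤ 2.
The 2×2 minor from rows 1, 2, columns 1, 2 is (-4)·(-2) - 3·(-3) = 8 - (-9) = 17 ≠ 0, so rank(O) = 2.
rank(O) = 2 < n = 3, so the pair (A, C) is not completely observable.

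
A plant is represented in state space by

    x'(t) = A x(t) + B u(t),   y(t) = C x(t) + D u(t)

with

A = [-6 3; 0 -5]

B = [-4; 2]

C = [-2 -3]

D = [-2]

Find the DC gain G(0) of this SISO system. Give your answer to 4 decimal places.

-2.2667

G(0) = C(-A)^{-1}B + D = -C A^{-1} B + D.
det A = 30, so A^{-1} = (1/30)·adj(A) = [[-1/6, -1/10], [0, -1/5]]
A^{-1} B = [7/15, -2/5]^T
C A^{-1} B = 4/15
G(0) = D - C A^{-1} B = -2 - (4/15) = -34/15 ≈ -2.2667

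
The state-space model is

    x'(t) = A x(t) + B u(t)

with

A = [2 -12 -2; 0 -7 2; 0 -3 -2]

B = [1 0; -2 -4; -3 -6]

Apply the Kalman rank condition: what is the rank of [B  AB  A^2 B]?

AB = [[32, 60], [8, 16], [12, 24]]
A^2B = [[-56, -120], [-32, -64], [-48, -96]]
Controllability matrix C = [B  AB  A^2B] = [[1, 0, 32, 60, -56, -120], [-2, -4, 8, 16, -32, -64], [-3, -6, 12, 24, -48, -96]]
The rows r1, r2, r3 of C are linearly dependent: -3·r2 + 2·r3 = 0 (check each entry), so rank(C) ≤ 2.
The 2×2 minor from rows 1, 2, columns 1, 2 is 1·(-4) - 0·(-2) = -4 - 0 = -4 ≠ 0, so rank(C) = 2.
rank(C) = 2 < n = 3, so the pair (A, B) is not completely controllable.

2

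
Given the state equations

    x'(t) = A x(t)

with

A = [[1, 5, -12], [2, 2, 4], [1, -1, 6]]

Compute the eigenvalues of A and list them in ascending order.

2, 3, 4

det(sI - A) = s^3 - (tr A)s^2 + (M11 + M22 + M33)s - det A, where Mii is the 2×2 principal minor of A obtained by deleting row i and column i.
tr A = 1 + 2 + 6 = 9; M11 = 2·6 - 4·(-1) = 12 - (-4) = 16; M22 = 1·6 - (-12)·1 = 6 - (-12) = 18; M33 = 1·2 - 5·2 = 2 - 10 = -8; sum of minors = 26.
det A = 1·(2·6 - 4·(-1)) - 5·(2·6 - 4·1) + (-12)·(2·(-1) - 2·1) = 1·16 - 5·8 + (-12)·(-4) = 24.
So p(s) = det(sI - A) = s^3 - 9s^2 + 26s - 24.
Rational-root test: any integer root divides -24. Testing small divisors, s = 2 works: p(2) = 8 + (-36) + 52 + (-24) = 0, so (s - 2) is a factor.
Dividing, p(s) = (s - 2)(s^2 - 7s + 12).
Factor s^2 - 7s + 12: two numbers with sum 7 and product 12 are 4 and 3, so s^2 - 7s + 12 = (s - 4)(s - 3).
Hence p(s) = (s - 4) (s - 3) (s - 2), with roots 2, 3, 4.
At least one eigenvalue has non-negative real part, so the system is not asymptotically stable.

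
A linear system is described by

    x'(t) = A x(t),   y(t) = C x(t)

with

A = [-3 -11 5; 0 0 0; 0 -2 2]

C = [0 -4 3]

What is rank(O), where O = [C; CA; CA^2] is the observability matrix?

CA = [[0, -6, 6]]
CA^2 = [[0, -12, 12]]
Observability matrix O = [C; CA; CA^2] = [[0, -4, 3], [0, -6, 6], [0, -12, 12]]
Column 1 of O is identically zero, so rank(O) ≤ 2.
The 2×2 minor from rows 1, 2, columns 2, 3 is (-4)·6 - 3·(-6) = -24 - (-18) = -6 ≠ 0, so rank(O) = 2.
rank(O) = 2 < n = 3, so the pair (A, C) is not completely observable.

2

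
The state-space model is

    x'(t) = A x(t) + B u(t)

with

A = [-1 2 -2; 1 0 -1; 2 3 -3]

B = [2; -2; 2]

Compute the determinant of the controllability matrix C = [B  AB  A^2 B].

AB = [[-10], [0], [-8]]
A^2B = [[26], [-2], [4]]
Controllability matrix C = [B  AB  A^2B] = [[2, -10, 26], [-2, 0, -2], [2, -8, 4]]
Expanding along the first row, det(C) = 2·(0·4 - (-2)·(-8)) - (-10)·((-2)·4 - (-2)·2) + 26·((-2)·(-8) - 0·2) = 2·(-16) - (-10)·(-4) + 26·16 = 344
Since det(C) ≠ 0, rank(C) = 3 and the system is completely controllable.

344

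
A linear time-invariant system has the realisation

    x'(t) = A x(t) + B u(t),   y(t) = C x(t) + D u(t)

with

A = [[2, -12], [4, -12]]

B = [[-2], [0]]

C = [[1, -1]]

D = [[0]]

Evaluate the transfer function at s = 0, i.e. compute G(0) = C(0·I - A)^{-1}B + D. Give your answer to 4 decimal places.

-0.6667

G(0) = C(-A)^{-1}B + D = -C A^{-1} B + D.
det A = 24, so A^{-1} = (1/24)·adj(A) = [[-1/2, 1/2], [-1/6, 1/12]]
A^{-1} B = [1, 1/3]^T
C A^{-1} B = 2/3
G(0) = D - C A^{-1} B = 0 - (2/3) = -2/3 ≈ -0.6667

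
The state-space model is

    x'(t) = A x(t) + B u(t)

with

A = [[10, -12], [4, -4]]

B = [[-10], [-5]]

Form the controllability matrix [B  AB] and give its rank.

1

AB = [[-40], [-20]]
Controllability matrix C = [B  AB] = [[-10, -40], [-5, -20]]
Every column of C is a scalar multiple of column 1 = [-10, -5] (multipliers 1, 4), so the columns span a one-dimensional space.
C ≠ 0, hence rank(C) = 1.
rank(C) = 1 < n = 2, so the pair (A, B) is not completely controllable.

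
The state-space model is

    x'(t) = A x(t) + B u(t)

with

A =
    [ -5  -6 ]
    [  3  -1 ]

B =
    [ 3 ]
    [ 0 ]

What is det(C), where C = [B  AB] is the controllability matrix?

AB = [[-15], [9]]
Controllability matrix C = [B  AB] = [[3, -15], [0, 9]]
det(C) = 3·9 - (-15)·0 = 27 - 0 = 27
Since det(C) ≠ 0, rank(C) = 2 and the system is completely controllable.

27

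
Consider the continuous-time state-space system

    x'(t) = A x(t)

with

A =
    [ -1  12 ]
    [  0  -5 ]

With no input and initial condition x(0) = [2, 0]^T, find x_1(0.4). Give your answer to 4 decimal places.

det(sI - A) = s^2 - (tr A)s + det A, with tr A = (-1) + (-5) = -6 and det A = (-1)·(-5) - 12·0 = 5 - 0 = 5.
So p(s) = det(sI - A) = s^2 + 6s + 5.
Factor s^2 + 6s + 5: two numbers with sum -6 and product 5 are -1 and -5, so s^2 + 6s + 5 = (s + 1)(s + 5).
Hence p(s) = (s + 1) (s + 5), with roots -5, -1.
The eigenvalues -5, -1 are distinct and real, so A is diagonalisable and x(t) = e^{At} x(0) = V diag(e^{λ_i t}) V^{-1} x(0), where the columns of V are the eigenvectors.
λ = -5: A - (-5)I = [[4, 12], [0, 0]]. Row 1 gives 4·v1 + 12·v2 = 0, so take v_1 = [-3, 1]^T.
λ = -1: A - (-1)I = [[0, 12], [0, -4]]. Row 1 gives 0·v1 + 12·v2 = 0, so take v_2 = [1, 0]^T.
V = [v_1 v_2] = [[-3, 1], [1, 0]] has det V = -1, so V^{-1} = adj(V)/det V = [[0, 1], [1, 3]].
Modal coordinates z(0) = V^{-1} x(0): 0·2 + 1·0 = 0; 1·2 + 3·0 = 2; so z(0) = [0, 2]^T.
x_1(t) = Σ_i (v_i)_1 · z_i(0) · e^{λ_i t} (row 1 of V times the modal terms).
x_1(0.4) = (-3)·0·e^{-5·0.4} + 1·2·e^{-1·0.4} = 0·0.135335 + 2·0.670320 = 1.3406.

1.3406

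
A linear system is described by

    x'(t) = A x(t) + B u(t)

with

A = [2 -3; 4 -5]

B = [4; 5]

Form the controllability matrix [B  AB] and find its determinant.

-1

AB = [[-7], [-9]]
Controllability matrix C = [B  AB] = [[4, -7], [5, -9]]
det(C) = 4·(-9) - (-7)·5 = -36 - (-35) = -1
Since det(C) ≠ 0, rank(C) = 2 and the system is completely controllable.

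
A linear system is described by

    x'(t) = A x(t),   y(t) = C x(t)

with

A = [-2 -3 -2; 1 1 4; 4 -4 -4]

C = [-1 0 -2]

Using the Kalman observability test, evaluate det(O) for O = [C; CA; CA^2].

CA = [[-6, 11, 10]]
CA^2 = [[63, -11, 16]]
Observability matrix O = [C; CA; CA^2] = [[-1, 0, -2], [-6, 11, 10], [63, -11, 16]]
Expanding along the first row, det(O) = (-1)·(11·16 - 10·(-11)) - 0·((-6)·16 - 10·63) + (-2)·((-6)·(-11) - 11·63) = (-1)·286 - 0·(-726) + (-2)·(-627) = 968
Since det(O) ≠ 0, rank(O) = 3 and the system is completely observable.

968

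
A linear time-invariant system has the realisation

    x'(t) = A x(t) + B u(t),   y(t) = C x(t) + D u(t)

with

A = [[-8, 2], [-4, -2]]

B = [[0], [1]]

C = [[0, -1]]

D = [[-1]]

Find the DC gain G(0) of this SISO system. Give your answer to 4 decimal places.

-1.3333

G(0) = C(-A)^{-1}B + D = -C A^{-1} B + D.
det A = 24, so A^{-1} = (1/24)·adj(A) = [[-1/12, -1/12], [1/6, -1/3]]
A^{-1} B = [-1/12, -1/3]^T
C A^{-1} B = 1/3
G(0) = D - C A^{-1} B = -1 - (1/3) = -4/3 ≈ -1.3333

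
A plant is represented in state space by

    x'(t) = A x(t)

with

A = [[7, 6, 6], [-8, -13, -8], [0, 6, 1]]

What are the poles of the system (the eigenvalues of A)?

-5, -1, 1

det(sI - A) = s^3 - (tr A)s^2 + (M11 + M22 + M33)s - det A, where Mii is the 2×2 principal minor of A obtained by deleting row i and column i.
tr A = 7 + (-13) + 1 = -5; M11 = (-13)·1 - (-8)·6 = -13 - (-48) = 35; M22 = 7·1 - 6·0 = 7 - 0 = 7; M33 = 7·(-13) - 6·(-8) = -91 - (-48) = -43; sum of minors = -1.
det A = 7·((-13)·1 - (-8)·6) - 6·((-8)·1 - (-8)·0) + 6·((-8)·6 - (-13)·0) = 7·35 - 6·(-8) + 6·(-48) = 5.
So p(s) = det(sI - A) = s^3 + 5s^2 - s - 5.
Rational-root test: any integer root divides -5. Testing small divisors, s = -1 works: p(-1) = -1 + 5 + 1 + (-5) = 0, so (s + 1) is a factor.
Dividing, p(s) = (s + 1)(s^2 + 4s - 5).
Factor s^2 + 4s - 5: two numbers with sum -4 and product -5 are 1 and -5, so s^2 + 4s - 5 = (s - 1)(s + 5).
Hence p(s) = (s - 1) (s + 1) (s + 5), with roots -5, -1, 1.
At least one eigenvalue has non-negative real part, so the system is not asymptotically stable.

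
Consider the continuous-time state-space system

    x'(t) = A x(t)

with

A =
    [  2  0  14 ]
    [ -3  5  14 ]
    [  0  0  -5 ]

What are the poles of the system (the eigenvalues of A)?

-5, 2, 5

det(sI - A) = s^3 - (tr A)s^2 + (M11 + M22 + M33)s - det A, where Mii is the 2×2 principal minor of A obtained by deleting row i and column i.
tr A = 2 + 5 + (-5) = 2; M11 = 5·(-5) - 14·0 = -25 - 0 = -25; M22 = 2·(-5) - 14·0 = -10 - 0 = -10; M33 = 2·5 - 0·(-3) = 10 - 0 = 10; sum of minors = -25.
det A = 2·(5·(-5) - 14·0) - 0·((-3)·(-5) - 14·0) + 14·((-3)·0 - 5·0) = 2·(-25) - 0·15 + 14·0 = -50.
So p(s) = det(sI - A) = s^3 - 2s^2 - 25s + 50.
Rational-root test: any integer root divides 50. Testing small divisors, s = 2 works: p(2) = 8 + (-8) + (-50) + 50 = 0, so (s - 2) is a factor.
Dividing, p(s) = (s - 2)(s^2 - 25).
Factor s^2 - 25: two numbers with sum 0 and product -25 are 5 and -5, so s^2 - 25 = (s - 5)(s + 5).
Hence p(s) = (s - 5) (s - 2) (s + 5), with roots -5, 2, 5.
At least one eigenvalue has non-negative real part, so the system is not asymptotically stable.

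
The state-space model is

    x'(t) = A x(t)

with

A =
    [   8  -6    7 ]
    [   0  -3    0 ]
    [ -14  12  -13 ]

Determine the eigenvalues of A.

det(sI - A) = s^3 - (tr A)s^2 + (M11 + M22 + M33)s - det A, where Mii is the 2×2 principal minor of A obtained by deleting row i and column i.
tr A = 8 + (-3) + (-13) = -8; M11 = (-3)·(-13) - 0·12 = 39 - 0 = 39; M22 = 8·(-13) - 7·(-14) = -104 - (-98) = -6; M33 = 8·(-3) - (-6)·0 = -24 - 0 = -24; sum of minors = 9.
det A = 8·((-3)·(-13) - 0·12) - (-6)·(0·(-13) - 0·(-14)) + 7·(0·12 - (-3)·(-14)) = 8·39 - (-6)·0 + 7·(-42) = 18.
So p(s) = det(sI - A) = s^3 + 8s^2 + 9s - 18.
Rational-root test: any integer root divides -18. Testing small divisors, s = 1 works: p(1) = 1 + 8 + 9 + (-18) = 0, so (s - 1) is a factor.
Dividing, p(s) = (s - 1)(s^2 + 9s + 18).
Factor s^2 + 9s + 18: two numbers with sum -9 and product 18 are -3 and -6, so s^2 + 9s + 18 = (s + 3)(s + 6).
Hence p(s) = (s - 1) (s + 3) (s + 6), with roots -6, -3, 1.
At least one eigenvalue has non-negative real part, so the system is not asymptotically stable.

-6, -3, 1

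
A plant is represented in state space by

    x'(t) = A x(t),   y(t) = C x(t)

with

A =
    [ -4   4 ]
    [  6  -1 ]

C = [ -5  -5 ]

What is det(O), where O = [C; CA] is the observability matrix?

CA = [[-10, -15]]
Observability matrix O = [C; CA] = [[-5, -5], [-10, -15]]
det(O) = (-5)·(-15) - (-5)·(-10) = 75 - 50 = 25
Since det(O) ≠ 0, rank(O) = 2 and the system is completely observable.

25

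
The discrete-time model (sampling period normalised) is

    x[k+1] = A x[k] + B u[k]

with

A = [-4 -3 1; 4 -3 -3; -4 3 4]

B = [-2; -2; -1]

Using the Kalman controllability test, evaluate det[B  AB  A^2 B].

-2588

AB = [[13], [1], [-2]]
A^2B = [[-57], [55], [-57]]
Controllability matrix C = [B  AB  A^2B] = [[-2, 13, -57], [-2, 1, 55], [-1, -2, -57]]
Expanding along the first row, det(C) = (-2)·(1·(-57) - 55·(-2)) - 13·((-2)·(-57) - 55·(-1)) + (-57)·((-2)·(-2) - 1·(-1)) = (-2)·53 - 13·169 + (-57)·5 = -2588
Since det(C) ≠ 0, rank(C) = 3 and the system is completely controllable.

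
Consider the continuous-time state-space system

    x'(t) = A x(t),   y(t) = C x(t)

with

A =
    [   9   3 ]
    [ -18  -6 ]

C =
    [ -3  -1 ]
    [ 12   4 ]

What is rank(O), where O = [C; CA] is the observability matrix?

1

CA = [[-9, -3], [36, 12]]
Observability matrix O = [C; CA] = [[-3, -1], [12, 4], [-9, -3], [36, 12]]
Every row of O is a scalar multiple of row 1 = [-3, -1] (multipliers 1, -4, 3, -12), so the rows span a one-dimensional space.
O ≠ 0, hence rank(O) = 1.
rank(O) = 1 < n = 2, so the pair (A, C) is not completely observable.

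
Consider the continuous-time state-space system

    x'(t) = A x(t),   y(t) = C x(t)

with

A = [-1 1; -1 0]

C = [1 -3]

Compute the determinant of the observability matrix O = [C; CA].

CA = [[2, 1]]
Observability matrix O = [C; CA] = [[1, -3], [2, 1]]
det(O) = 1·1 - (-3)·2 = 1 - (-6) = 7
Since det(O) ≠ 0, rank(O) = 2 and the system is completely observable.

7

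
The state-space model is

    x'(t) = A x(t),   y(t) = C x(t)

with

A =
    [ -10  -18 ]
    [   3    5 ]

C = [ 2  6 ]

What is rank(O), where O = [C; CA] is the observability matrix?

1

CA = [[-2, -6]]
Observability matrix O = [C; CA] = [[2, 6], [-2, -6]]
Every row of O is a scalar multiple of row 1 = [2, 6] (multipliers 1, -1), so the rows span a one-dimensional space.
O ≠ 0, hence rank(O) = 1.
rank(O) = 1 < n = 2, so the pair (A, C) is not completely observable.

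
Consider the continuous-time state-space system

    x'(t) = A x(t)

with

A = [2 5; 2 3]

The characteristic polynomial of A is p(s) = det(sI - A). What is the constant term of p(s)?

For a 2×2 matrix, det(sI - A) = s^2 - (tr A)s + det A.
tr A = 5, det A = -4.
So p(s) = s^2 - 5s - 4.
The constant term is -4.

-4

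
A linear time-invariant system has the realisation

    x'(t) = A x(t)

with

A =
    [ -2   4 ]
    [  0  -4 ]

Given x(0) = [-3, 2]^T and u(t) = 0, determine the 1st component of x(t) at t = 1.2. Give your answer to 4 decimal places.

det(sI - A) = s^2 - (tr A)s + det A, with tr A = (-2) + (-4) = -6 and det A = (-2)·(-4) - 4·0 = 8 - 0 = 8.
So p(s) = det(sI - A) = s^2 + 6s + 8.
Factor s^2 + 6s + 8: two numbers with sum -6 and product 8 are -2 and -4, so s^2 + 6s + 8 = (s + 2)(s + 4).
Hence p(s) = (s + 2) (s + 4), with roots -4, -2.
The eigenvalues -4, -2 are distinct and real, so A is diagonalisable and x(t) = e^{At} x(0) = V diag(e^{λ_i t}) V^{-1} x(0), where the columns of V are the eigenvectors.
λ = -4: A - (-4)I = [[2, 4], [0, 0]]. Row 1 gives 2·v1 + 4·v2 = 0, so take v_1 = [-2, 1]^T.
λ = -2: A - (-2)I = [[0, 4], [0, -2]]. Row 1 gives 0·v1 + 4·v2 = 0, so take v_2 = [-1, 0]^T.
V = [v_1 v_2] = [[-2, -1], [1, 0]] has det V = 1, so V^{-1} = adj(V)/det V = [[0, 1], [-1, -2]].
Modal coordinates z(0) = V^{-1} x(0): 0·(-3) + 1·2 = 2; (-1)·(-3) + (-2)·2 = -1; so z(0) = [2, -1]^T.
x_1(t) = Σ_i (v_i)_1 · z_i(0) · e^{λ_i t} (row 1 of V times the modal terms).
x_1(1.2) = (-2)·2·e^{-4·1.2} + (-1)·(-1)·e^{-2·1.2} = (-4)·0.008230 + 1·0.090718 = 0.0578.

0.0578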